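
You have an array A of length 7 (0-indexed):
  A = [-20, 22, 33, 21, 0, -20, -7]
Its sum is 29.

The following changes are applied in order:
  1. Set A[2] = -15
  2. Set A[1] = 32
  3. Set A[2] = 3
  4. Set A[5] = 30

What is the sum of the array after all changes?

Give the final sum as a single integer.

Initial sum: 29
Change 1: A[2] 33 -> -15, delta = -48, sum = -19
Change 2: A[1] 22 -> 32, delta = 10, sum = -9
Change 3: A[2] -15 -> 3, delta = 18, sum = 9
Change 4: A[5] -20 -> 30, delta = 50, sum = 59

Answer: 59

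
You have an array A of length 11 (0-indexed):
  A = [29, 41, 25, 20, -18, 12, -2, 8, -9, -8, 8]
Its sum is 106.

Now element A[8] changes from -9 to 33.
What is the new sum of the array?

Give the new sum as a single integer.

Answer: 148

Derivation:
Old value at index 8: -9
New value at index 8: 33
Delta = 33 - -9 = 42
New sum = old_sum + delta = 106 + (42) = 148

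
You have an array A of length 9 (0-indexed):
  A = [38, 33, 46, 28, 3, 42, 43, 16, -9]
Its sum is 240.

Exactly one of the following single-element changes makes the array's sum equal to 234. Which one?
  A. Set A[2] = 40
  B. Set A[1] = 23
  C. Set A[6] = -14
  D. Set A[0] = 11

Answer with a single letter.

Answer: A

Derivation:
Option A: A[2] 46->40, delta=-6, new_sum=240+(-6)=234 <-- matches target
Option B: A[1] 33->23, delta=-10, new_sum=240+(-10)=230
Option C: A[6] 43->-14, delta=-57, new_sum=240+(-57)=183
Option D: A[0] 38->11, delta=-27, new_sum=240+(-27)=213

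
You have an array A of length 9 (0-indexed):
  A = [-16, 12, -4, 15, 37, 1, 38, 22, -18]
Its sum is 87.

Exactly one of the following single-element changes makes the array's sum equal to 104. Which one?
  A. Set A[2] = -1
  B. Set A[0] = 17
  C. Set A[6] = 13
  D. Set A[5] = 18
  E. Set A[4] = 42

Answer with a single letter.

Answer: D

Derivation:
Option A: A[2] -4->-1, delta=3, new_sum=87+(3)=90
Option B: A[0] -16->17, delta=33, new_sum=87+(33)=120
Option C: A[6] 38->13, delta=-25, new_sum=87+(-25)=62
Option D: A[5] 1->18, delta=17, new_sum=87+(17)=104 <-- matches target
Option E: A[4] 37->42, delta=5, new_sum=87+(5)=92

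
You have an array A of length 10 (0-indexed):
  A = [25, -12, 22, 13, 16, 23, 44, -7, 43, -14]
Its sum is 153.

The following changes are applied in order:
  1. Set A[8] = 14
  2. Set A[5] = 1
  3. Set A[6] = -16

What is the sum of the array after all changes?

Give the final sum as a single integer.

Answer: 42

Derivation:
Initial sum: 153
Change 1: A[8] 43 -> 14, delta = -29, sum = 124
Change 2: A[5] 23 -> 1, delta = -22, sum = 102
Change 3: A[6] 44 -> -16, delta = -60, sum = 42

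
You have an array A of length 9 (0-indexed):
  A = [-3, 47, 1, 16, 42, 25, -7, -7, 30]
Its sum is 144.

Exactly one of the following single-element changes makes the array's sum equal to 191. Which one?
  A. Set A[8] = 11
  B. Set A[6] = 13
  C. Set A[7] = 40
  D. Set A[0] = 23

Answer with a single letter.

Option A: A[8] 30->11, delta=-19, new_sum=144+(-19)=125
Option B: A[6] -7->13, delta=20, new_sum=144+(20)=164
Option C: A[7] -7->40, delta=47, new_sum=144+(47)=191 <-- matches target
Option D: A[0] -3->23, delta=26, new_sum=144+(26)=170

Answer: C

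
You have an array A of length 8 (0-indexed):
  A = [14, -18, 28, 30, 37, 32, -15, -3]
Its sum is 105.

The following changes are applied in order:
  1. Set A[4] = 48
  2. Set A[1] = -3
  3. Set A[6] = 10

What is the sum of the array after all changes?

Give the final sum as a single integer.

Answer: 156

Derivation:
Initial sum: 105
Change 1: A[4] 37 -> 48, delta = 11, sum = 116
Change 2: A[1] -18 -> -3, delta = 15, sum = 131
Change 3: A[6] -15 -> 10, delta = 25, sum = 156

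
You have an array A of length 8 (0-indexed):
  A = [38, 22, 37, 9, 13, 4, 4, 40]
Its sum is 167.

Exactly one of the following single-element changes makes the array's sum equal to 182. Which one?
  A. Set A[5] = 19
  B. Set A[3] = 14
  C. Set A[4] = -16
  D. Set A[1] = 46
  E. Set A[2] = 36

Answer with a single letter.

Option A: A[5] 4->19, delta=15, new_sum=167+(15)=182 <-- matches target
Option B: A[3] 9->14, delta=5, new_sum=167+(5)=172
Option C: A[4] 13->-16, delta=-29, new_sum=167+(-29)=138
Option D: A[1] 22->46, delta=24, new_sum=167+(24)=191
Option E: A[2] 37->36, delta=-1, new_sum=167+(-1)=166

Answer: A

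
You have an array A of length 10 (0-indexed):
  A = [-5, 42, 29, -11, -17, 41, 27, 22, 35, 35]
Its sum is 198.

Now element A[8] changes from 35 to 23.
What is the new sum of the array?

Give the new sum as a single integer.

Old value at index 8: 35
New value at index 8: 23
Delta = 23 - 35 = -12
New sum = old_sum + delta = 198 + (-12) = 186

Answer: 186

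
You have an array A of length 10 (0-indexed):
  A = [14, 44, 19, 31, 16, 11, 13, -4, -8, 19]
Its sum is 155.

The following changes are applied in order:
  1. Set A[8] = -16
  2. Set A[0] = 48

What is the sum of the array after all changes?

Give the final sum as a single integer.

Answer: 181

Derivation:
Initial sum: 155
Change 1: A[8] -8 -> -16, delta = -8, sum = 147
Change 2: A[0] 14 -> 48, delta = 34, sum = 181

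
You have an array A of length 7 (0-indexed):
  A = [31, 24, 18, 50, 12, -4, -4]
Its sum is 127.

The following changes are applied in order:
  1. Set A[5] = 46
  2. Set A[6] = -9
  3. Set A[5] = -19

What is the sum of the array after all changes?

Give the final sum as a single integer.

Answer: 107

Derivation:
Initial sum: 127
Change 1: A[5] -4 -> 46, delta = 50, sum = 177
Change 2: A[6] -4 -> -9, delta = -5, sum = 172
Change 3: A[5] 46 -> -19, delta = -65, sum = 107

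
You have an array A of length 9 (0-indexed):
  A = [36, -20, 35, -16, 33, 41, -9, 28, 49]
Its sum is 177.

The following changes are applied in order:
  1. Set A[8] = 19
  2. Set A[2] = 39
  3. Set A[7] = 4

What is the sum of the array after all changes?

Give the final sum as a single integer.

Answer: 127

Derivation:
Initial sum: 177
Change 1: A[8] 49 -> 19, delta = -30, sum = 147
Change 2: A[2] 35 -> 39, delta = 4, sum = 151
Change 3: A[7] 28 -> 4, delta = -24, sum = 127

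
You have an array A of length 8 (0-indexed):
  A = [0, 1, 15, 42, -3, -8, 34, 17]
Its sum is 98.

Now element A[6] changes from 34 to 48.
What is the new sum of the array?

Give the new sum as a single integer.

Old value at index 6: 34
New value at index 6: 48
Delta = 48 - 34 = 14
New sum = old_sum + delta = 98 + (14) = 112

Answer: 112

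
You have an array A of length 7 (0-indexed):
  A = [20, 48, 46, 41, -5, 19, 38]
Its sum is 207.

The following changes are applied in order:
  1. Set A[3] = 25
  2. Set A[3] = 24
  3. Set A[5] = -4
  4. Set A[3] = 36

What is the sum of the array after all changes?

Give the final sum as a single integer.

Initial sum: 207
Change 1: A[3] 41 -> 25, delta = -16, sum = 191
Change 2: A[3] 25 -> 24, delta = -1, sum = 190
Change 3: A[5] 19 -> -4, delta = -23, sum = 167
Change 4: A[3] 24 -> 36, delta = 12, sum = 179

Answer: 179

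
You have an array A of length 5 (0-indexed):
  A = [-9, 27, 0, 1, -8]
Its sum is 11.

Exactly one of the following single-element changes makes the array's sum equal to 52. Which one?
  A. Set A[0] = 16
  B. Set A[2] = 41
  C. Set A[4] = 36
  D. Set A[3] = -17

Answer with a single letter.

Option A: A[0] -9->16, delta=25, new_sum=11+(25)=36
Option B: A[2] 0->41, delta=41, new_sum=11+(41)=52 <-- matches target
Option C: A[4] -8->36, delta=44, new_sum=11+(44)=55
Option D: A[3] 1->-17, delta=-18, new_sum=11+(-18)=-7

Answer: B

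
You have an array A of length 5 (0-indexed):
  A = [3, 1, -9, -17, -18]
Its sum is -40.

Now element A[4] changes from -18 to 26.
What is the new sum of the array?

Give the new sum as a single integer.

Answer: 4

Derivation:
Old value at index 4: -18
New value at index 4: 26
Delta = 26 - -18 = 44
New sum = old_sum + delta = -40 + (44) = 4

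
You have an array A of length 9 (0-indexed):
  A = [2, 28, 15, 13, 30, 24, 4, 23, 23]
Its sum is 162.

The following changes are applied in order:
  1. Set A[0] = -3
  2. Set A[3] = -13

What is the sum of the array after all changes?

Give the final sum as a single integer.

Initial sum: 162
Change 1: A[0] 2 -> -3, delta = -5, sum = 157
Change 2: A[3] 13 -> -13, delta = -26, sum = 131

Answer: 131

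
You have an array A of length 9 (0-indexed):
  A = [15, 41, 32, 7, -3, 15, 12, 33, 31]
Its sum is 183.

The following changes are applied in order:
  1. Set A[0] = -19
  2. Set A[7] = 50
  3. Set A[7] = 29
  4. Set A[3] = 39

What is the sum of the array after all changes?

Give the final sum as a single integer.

Initial sum: 183
Change 1: A[0] 15 -> -19, delta = -34, sum = 149
Change 2: A[7] 33 -> 50, delta = 17, sum = 166
Change 3: A[7] 50 -> 29, delta = -21, sum = 145
Change 4: A[3] 7 -> 39, delta = 32, sum = 177

Answer: 177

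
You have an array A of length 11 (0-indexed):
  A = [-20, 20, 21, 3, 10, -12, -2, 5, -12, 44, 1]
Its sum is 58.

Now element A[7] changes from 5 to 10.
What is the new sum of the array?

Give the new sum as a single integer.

Answer: 63

Derivation:
Old value at index 7: 5
New value at index 7: 10
Delta = 10 - 5 = 5
New sum = old_sum + delta = 58 + (5) = 63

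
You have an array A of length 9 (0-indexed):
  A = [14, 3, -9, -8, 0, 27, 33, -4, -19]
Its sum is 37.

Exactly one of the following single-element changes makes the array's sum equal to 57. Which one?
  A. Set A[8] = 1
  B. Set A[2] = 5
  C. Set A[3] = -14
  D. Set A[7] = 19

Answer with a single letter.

Answer: A

Derivation:
Option A: A[8] -19->1, delta=20, new_sum=37+(20)=57 <-- matches target
Option B: A[2] -9->5, delta=14, new_sum=37+(14)=51
Option C: A[3] -8->-14, delta=-6, new_sum=37+(-6)=31
Option D: A[7] -4->19, delta=23, new_sum=37+(23)=60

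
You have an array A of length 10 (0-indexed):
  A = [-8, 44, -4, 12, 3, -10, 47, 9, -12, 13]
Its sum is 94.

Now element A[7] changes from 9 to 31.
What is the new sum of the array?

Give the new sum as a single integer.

Answer: 116

Derivation:
Old value at index 7: 9
New value at index 7: 31
Delta = 31 - 9 = 22
New sum = old_sum + delta = 94 + (22) = 116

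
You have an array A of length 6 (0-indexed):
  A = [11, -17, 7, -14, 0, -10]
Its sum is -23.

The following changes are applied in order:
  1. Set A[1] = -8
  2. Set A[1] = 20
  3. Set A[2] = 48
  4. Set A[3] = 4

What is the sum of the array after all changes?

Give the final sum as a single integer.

Answer: 73

Derivation:
Initial sum: -23
Change 1: A[1] -17 -> -8, delta = 9, sum = -14
Change 2: A[1] -8 -> 20, delta = 28, sum = 14
Change 3: A[2] 7 -> 48, delta = 41, sum = 55
Change 4: A[3] -14 -> 4, delta = 18, sum = 73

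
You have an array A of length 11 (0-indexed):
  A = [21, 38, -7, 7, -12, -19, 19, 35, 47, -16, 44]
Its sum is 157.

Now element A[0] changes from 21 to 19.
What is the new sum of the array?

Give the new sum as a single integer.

Answer: 155

Derivation:
Old value at index 0: 21
New value at index 0: 19
Delta = 19 - 21 = -2
New sum = old_sum + delta = 157 + (-2) = 155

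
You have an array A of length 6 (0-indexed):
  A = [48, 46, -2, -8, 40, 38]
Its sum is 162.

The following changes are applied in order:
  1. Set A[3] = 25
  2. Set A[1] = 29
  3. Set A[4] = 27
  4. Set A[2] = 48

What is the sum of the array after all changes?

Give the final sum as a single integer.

Initial sum: 162
Change 1: A[3] -8 -> 25, delta = 33, sum = 195
Change 2: A[1] 46 -> 29, delta = -17, sum = 178
Change 3: A[4] 40 -> 27, delta = -13, sum = 165
Change 4: A[2] -2 -> 48, delta = 50, sum = 215

Answer: 215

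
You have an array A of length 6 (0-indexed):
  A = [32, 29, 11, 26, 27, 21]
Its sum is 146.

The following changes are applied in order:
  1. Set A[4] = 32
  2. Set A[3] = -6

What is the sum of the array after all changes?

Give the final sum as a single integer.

Initial sum: 146
Change 1: A[4] 27 -> 32, delta = 5, sum = 151
Change 2: A[3] 26 -> -6, delta = -32, sum = 119

Answer: 119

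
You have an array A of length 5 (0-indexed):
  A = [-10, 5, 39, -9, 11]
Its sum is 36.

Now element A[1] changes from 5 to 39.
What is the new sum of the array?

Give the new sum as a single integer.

Answer: 70

Derivation:
Old value at index 1: 5
New value at index 1: 39
Delta = 39 - 5 = 34
New sum = old_sum + delta = 36 + (34) = 70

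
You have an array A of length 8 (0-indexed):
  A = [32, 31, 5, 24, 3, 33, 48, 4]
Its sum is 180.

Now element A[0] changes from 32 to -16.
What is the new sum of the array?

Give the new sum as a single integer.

Old value at index 0: 32
New value at index 0: -16
Delta = -16 - 32 = -48
New sum = old_sum + delta = 180 + (-48) = 132

Answer: 132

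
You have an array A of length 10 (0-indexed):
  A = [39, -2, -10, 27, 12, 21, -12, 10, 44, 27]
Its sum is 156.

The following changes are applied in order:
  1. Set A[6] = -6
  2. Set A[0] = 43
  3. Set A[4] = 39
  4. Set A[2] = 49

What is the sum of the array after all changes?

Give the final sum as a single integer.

Initial sum: 156
Change 1: A[6] -12 -> -6, delta = 6, sum = 162
Change 2: A[0] 39 -> 43, delta = 4, sum = 166
Change 3: A[4] 12 -> 39, delta = 27, sum = 193
Change 4: A[2] -10 -> 49, delta = 59, sum = 252

Answer: 252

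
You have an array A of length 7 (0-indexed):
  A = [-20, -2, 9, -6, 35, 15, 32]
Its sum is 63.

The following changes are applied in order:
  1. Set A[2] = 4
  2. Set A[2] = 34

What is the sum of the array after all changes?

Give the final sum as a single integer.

Initial sum: 63
Change 1: A[2] 9 -> 4, delta = -5, sum = 58
Change 2: A[2] 4 -> 34, delta = 30, sum = 88

Answer: 88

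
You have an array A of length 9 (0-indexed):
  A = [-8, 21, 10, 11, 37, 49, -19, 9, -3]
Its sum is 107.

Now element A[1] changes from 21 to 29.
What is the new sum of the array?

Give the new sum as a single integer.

Answer: 115

Derivation:
Old value at index 1: 21
New value at index 1: 29
Delta = 29 - 21 = 8
New sum = old_sum + delta = 107 + (8) = 115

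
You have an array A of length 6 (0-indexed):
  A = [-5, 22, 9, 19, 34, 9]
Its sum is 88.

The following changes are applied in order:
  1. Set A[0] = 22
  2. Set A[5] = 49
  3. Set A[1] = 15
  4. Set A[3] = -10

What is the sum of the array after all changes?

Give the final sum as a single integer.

Initial sum: 88
Change 1: A[0] -5 -> 22, delta = 27, sum = 115
Change 2: A[5] 9 -> 49, delta = 40, sum = 155
Change 3: A[1] 22 -> 15, delta = -7, sum = 148
Change 4: A[3] 19 -> -10, delta = -29, sum = 119

Answer: 119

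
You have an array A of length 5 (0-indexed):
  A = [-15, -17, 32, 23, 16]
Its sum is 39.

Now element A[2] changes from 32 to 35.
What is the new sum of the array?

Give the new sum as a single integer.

Answer: 42

Derivation:
Old value at index 2: 32
New value at index 2: 35
Delta = 35 - 32 = 3
New sum = old_sum + delta = 39 + (3) = 42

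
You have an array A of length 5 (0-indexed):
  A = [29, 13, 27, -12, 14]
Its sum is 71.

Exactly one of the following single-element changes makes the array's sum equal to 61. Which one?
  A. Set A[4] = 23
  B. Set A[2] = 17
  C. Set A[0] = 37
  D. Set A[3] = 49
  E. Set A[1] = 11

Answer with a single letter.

Option A: A[4] 14->23, delta=9, new_sum=71+(9)=80
Option B: A[2] 27->17, delta=-10, new_sum=71+(-10)=61 <-- matches target
Option C: A[0] 29->37, delta=8, new_sum=71+(8)=79
Option D: A[3] -12->49, delta=61, new_sum=71+(61)=132
Option E: A[1] 13->11, delta=-2, new_sum=71+(-2)=69

Answer: B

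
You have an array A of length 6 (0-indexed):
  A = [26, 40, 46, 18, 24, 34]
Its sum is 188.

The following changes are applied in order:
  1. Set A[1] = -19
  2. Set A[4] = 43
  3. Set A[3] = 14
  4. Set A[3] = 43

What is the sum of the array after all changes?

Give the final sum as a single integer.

Initial sum: 188
Change 1: A[1] 40 -> -19, delta = -59, sum = 129
Change 2: A[4] 24 -> 43, delta = 19, sum = 148
Change 3: A[3] 18 -> 14, delta = -4, sum = 144
Change 4: A[3] 14 -> 43, delta = 29, sum = 173

Answer: 173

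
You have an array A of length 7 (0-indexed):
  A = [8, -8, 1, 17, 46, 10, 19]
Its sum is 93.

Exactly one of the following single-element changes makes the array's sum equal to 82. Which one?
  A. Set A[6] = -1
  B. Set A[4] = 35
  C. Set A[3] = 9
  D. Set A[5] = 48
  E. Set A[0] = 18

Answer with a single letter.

Answer: B

Derivation:
Option A: A[6] 19->-1, delta=-20, new_sum=93+(-20)=73
Option B: A[4] 46->35, delta=-11, new_sum=93+(-11)=82 <-- matches target
Option C: A[3] 17->9, delta=-8, new_sum=93+(-8)=85
Option D: A[5] 10->48, delta=38, new_sum=93+(38)=131
Option E: A[0] 8->18, delta=10, new_sum=93+(10)=103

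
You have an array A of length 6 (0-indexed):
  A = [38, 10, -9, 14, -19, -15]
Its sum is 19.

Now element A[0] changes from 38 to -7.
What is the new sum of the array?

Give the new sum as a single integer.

Answer: -26

Derivation:
Old value at index 0: 38
New value at index 0: -7
Delta = -7 - 38 = -45
New sum = old_sum + delta = 19 + (-45) = -26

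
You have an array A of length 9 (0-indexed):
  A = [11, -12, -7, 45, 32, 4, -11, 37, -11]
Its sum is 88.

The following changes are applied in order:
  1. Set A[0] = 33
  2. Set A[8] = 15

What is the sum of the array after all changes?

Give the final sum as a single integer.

Initial sum: 88
Change 1: A[0] 11 -> 33, delta = 22, sum = 110
Change 2: A[8] -11 -> 15, delta = 26, sum = 136

Answer: 136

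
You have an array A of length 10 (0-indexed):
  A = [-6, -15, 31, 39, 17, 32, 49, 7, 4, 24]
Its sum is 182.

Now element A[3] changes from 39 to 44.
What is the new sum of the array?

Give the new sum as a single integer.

Old value at index 3: 39
New value at index 3: 44
Delta = 44 - 39 = 5
New sum = old_sum + delta = 182 + (5) = 187

Answer: 187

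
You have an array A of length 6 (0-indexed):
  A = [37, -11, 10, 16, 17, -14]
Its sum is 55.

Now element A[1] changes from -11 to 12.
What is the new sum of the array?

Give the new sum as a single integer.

Answer: 78

Derivation:
Old value at index 1: -11
New value at index 1: 12
Delta = 12 - -11 = 23
New sum = old_sum + delta = 55 + (23) = 78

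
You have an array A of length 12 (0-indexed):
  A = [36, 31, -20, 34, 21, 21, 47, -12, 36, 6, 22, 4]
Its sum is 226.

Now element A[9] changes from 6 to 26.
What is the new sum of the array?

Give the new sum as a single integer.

Answer: 246

Derivation:
Old value at index 9: 6
New value at index 9: 26
Delta = 26 - 6 = 20
New sum = old_sum + delta = 226 + (20) = 246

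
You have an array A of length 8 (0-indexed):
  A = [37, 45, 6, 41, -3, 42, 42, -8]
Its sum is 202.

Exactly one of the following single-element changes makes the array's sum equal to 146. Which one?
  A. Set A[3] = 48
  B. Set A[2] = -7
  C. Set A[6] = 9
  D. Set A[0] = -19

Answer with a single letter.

Option A: A[3] 41->48, delta=7, new_sum=202+(7)=209
Option B: A[2] 6->-7, delta=-13, new_sum=202+(-13)=189
Option C: A[6] 42->9, delta=-33, new_sum=202+(-33)=169
Option D: A[0] 37->-19, delta=-56, new_sum=202+(-56)=146 <-- matches target

Answer: D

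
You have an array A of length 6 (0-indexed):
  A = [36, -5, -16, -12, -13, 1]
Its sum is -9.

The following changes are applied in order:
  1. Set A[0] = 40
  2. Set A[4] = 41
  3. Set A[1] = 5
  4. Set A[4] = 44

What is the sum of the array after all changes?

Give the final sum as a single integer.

Answer: 62

Derivation:
Initial sum: -9
Change 1: A[0] 36 -> 40, delta = 4, sum = -5
Change 2: A[4] -13 -> 41, delta = 54, sum = 49
Change 3: A[1] -5 -> 5, delta = 10, sum = 59
Change 4: A[4] 41 -> 44, delta = 3, sum = 62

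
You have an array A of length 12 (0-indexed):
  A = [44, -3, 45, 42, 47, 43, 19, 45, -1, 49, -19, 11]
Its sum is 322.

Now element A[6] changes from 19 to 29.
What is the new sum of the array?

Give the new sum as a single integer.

Answer: 332

Derivation:
Old value at index 6: 19
New value at index 6: 29
Delta = 29 - 19 = 10
New sum = old_sum + delta = 322 + (10) = 332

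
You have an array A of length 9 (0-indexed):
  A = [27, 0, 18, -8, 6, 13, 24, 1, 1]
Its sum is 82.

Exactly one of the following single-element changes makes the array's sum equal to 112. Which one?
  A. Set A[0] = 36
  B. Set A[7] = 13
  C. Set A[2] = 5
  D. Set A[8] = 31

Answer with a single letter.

Option A: A[0] 27->36, delta=9, new_sum=82+(9)=91
Option B: A[7] 1->13, delta=12, new_sum=82+(12)=94
Option C: A[2] 18->5, delta=-13, new_sum=82+(-13)=69
Option D: A[8] 1->31, delta=30, new_sum=82+(30)=112 <-- matches target

Answer: D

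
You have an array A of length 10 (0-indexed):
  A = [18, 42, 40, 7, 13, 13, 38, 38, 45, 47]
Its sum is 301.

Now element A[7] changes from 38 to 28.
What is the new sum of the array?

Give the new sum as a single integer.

Old value at index 7: 38
New value at index 7: 28
Delta = 28 - 38 = -10
New sum = old_sum + delta = 301 + (-10) = 291

Answer: 291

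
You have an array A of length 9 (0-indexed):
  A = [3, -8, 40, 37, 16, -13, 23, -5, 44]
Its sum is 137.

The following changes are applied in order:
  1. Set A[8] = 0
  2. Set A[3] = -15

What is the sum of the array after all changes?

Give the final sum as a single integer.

Answer: 41

Derivation:
Initial sum: 137
Change 1: A[8] 44 -> 0, delta = -44, sum = 93
Change 2: A[3] 37 -> -15, delta = -52, sum = 41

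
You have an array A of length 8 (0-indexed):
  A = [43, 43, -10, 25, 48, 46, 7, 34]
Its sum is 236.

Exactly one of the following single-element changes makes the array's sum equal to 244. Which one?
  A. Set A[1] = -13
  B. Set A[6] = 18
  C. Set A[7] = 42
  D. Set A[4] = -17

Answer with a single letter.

Answer: C

Derivation:
Option A: A[1] 43->-13, delta=-56, new_sum=236+(-56)=180
Option B: A[6] 7->18, delta=11, new_sum=236+(11)=247
Option C: A[7] 34->42, delta=8, new_sum=236+(8)=244 <-- matches target
Option D: A[4] 48->-17, delta=-65, new_sum=236+(-65)=171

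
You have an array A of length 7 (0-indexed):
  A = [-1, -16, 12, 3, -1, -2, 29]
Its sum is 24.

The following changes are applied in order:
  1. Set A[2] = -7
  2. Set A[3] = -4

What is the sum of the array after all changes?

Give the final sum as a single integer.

Initial sum: 24
Change 1: A[2] 12 -> -7, delta = -19, sum = 5
Change 2: A[3] 3 -> -4, delta = -7, sum = -2

Answer: -2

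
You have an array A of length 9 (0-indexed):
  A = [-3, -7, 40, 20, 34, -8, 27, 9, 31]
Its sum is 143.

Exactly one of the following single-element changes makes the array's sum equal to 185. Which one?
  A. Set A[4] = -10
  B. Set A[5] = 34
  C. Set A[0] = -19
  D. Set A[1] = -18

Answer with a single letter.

Answer: B

Derivation:
Option A: A[4] 34->-10, delta=-44, new_sum=143+(-44)=99
Option B: A[5] -8->34, delta=42, new_sum=143+(42)=185 <-- matches target
Option C: A[0] -3->-19, delta=-16, new_sum=143+(-16)=127
Option D: A[1] -7->-18, delta=-11, new_sum=143+(-11)=132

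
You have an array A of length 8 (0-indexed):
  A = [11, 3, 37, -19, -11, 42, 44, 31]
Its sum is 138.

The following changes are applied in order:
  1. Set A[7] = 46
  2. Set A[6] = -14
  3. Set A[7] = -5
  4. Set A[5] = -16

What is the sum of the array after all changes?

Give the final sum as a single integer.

Answer: -14

Derivation:
Initial sum: 138
Change 1: A[7] 31 -> 46, delta = 15, sum = 153
Change 2: A[6] 44 -> -14, delta = -58, sum = 95
Change 3: A[7] 46 -> -5, delta = -51, sum = 44
Change 4: A[5] 42 -> -16, delta = -58, sum = -14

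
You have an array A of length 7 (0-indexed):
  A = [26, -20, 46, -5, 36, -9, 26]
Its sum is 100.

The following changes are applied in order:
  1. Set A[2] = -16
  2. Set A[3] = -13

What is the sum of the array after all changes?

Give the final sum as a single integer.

Initial sum: 100
Change 1: A[2] 46 -> -16, delta = -62, sum = 38
Change 2: A[3] -5 -> -13, delta = -8, sum = 30

Answer: 30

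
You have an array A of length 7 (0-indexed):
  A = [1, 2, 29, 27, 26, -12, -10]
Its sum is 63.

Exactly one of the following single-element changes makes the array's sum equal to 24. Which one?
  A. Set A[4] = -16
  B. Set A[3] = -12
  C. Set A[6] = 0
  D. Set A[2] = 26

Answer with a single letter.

Option A: A[4] 26->-16, delta=-42, new_sum=63+(-42)=21
Option B: A[3] 27->-12, delta=-39, new_sum=63+(-39)=24 <-- matches target
Option C: A[6] -10->0, delta=10, new_sum=63+(10)=73
Option D: A[2] 29->26, delta=-3, new_sum=63+(-3)=60

Answer: B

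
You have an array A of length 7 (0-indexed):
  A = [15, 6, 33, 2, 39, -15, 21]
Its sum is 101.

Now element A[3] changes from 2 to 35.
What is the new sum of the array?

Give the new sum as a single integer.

Old value at index 3: 2
New value at index 3: 35
Delta = 35 - 2 = 33
New sum = old_sum + delta = 101 + (33) = 134

Answer: 134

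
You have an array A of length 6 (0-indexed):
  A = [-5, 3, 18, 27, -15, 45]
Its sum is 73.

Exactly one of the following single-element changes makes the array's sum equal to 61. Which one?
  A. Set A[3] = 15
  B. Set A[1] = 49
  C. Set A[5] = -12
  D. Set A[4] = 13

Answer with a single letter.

Option A: A[3] 27->15, delta=-12, new_sum=73+(-12)=61 <-- matches target
Option B: A[1] 3->49, delta=46, new_sum=73+(46)=119
Option C: A[5] 45->-12, delta=-57, new_sum=73+(-57)=16
Option D: A[4] -15->13, delta=28, new_sum=73+(28)=101

Answer: A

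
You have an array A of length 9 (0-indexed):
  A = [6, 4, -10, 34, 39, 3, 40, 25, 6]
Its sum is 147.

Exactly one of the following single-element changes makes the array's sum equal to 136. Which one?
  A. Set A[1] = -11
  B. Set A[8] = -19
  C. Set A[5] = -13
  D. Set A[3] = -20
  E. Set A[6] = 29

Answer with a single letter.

Option A: A[1] 4->-11, delta=-15, new_sum=147+(-15)=132
Option B: A[8] 6->-19, delta=-25, new_sum=147+(-25)=122
Option C: A[5] 3->-13, delta=-16, new_sum=147+(-16)=131
Option D: A[3] 34->-20, delta=-54, new_sum=147+(-54)=93
Option E: A[6] 40->29, delta=-11, new_sum=147+(-11)=136 <-- matches target

Answer: E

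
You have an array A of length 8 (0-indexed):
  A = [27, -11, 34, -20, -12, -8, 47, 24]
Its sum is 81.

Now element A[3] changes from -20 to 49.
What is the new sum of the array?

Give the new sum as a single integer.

Old value at index 3: -20
New value at index 3: 49
Delta = 49 - -20 = 69
New sum = old_sum + delta = 81 + (69) = 150

Answer: 150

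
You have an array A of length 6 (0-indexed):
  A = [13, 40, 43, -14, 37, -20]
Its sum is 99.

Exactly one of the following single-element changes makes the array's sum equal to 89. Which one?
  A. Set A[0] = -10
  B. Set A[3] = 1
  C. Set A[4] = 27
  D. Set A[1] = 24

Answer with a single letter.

Answer: C

Derivation:
Option A: A[0] 13->-10, delta=-23, new_sum=99+(-23)=76
Option B: A[3] -14->1, delta=15, new_sum=99+(15)=114
Option C: A[4] 37->27, delta=-10, new_sum=99+(-10)=89 <-- matches target
Option D: A[1] 40->24, delta=-16, new_sum=99+(-16)=83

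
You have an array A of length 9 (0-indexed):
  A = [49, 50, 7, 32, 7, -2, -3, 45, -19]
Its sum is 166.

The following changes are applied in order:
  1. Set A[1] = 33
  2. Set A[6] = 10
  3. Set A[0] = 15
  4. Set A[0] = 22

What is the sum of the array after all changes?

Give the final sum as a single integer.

Answer: 135

Derivation:
Initial sum: 166
Change 1: A[1] 50 -> 33, delta = -17, sum = 149
Change 2: A[6] -3 -> 10, delta = 13, sum = 162
Change 3: A[0] 49 -> 15, delta = -34, sum = 128
Change 4: A[0] 15 -> 22, delta = 7, sum = 135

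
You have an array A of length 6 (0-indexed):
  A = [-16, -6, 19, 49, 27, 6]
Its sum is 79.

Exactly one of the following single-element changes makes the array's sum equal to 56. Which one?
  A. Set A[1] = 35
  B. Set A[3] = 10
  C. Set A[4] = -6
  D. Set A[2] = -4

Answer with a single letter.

Answer: D

Derivation:
Option A: A[1] -6->35, delta=41, new_sum=79+(41)=120
Option B: A[3] 49->10, delta=-39, new_sum=79+(-39)=40
Option C: A[4] 27->-6, delta=-33, new_sum=79+(-33)=46
Option D: A[2] 19->-4, delta=-23, new_sum=79+(-23)=56 <-- matches target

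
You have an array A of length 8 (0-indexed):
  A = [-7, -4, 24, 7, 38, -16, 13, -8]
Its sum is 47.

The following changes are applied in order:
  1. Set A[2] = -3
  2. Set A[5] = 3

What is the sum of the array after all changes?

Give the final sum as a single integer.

Answer: 39

Derivation:
Initial sum: 47
Change 1: A[2] 24 -> -3, delta = -27, sum = 20
Change 2: A[5] -16 -> 3, delta = 19, sum = 39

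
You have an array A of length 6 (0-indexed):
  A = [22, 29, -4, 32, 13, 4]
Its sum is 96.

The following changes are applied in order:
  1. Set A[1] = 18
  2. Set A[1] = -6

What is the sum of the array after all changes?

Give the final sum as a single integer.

Initial sum: 96
Change 1: A[1] 29 -> 18, delta = -11, sum = 85
Change 2: A[1] 18 -> -6, delta = -24, sum = 61

Answer: 61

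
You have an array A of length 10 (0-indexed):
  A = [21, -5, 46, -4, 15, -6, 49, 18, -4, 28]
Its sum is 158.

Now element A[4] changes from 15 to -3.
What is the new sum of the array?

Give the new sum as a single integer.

Answer: 140

Derivation:
Old value at index 4: 15
New value at index 4: -3
Delta = -3 - 15 = -18
New sum = old_sum + delta = 158 + (-18) = 140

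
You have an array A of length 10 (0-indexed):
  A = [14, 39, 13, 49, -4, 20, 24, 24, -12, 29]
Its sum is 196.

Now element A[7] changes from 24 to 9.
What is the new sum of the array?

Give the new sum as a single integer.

Answer: 181

Derivation:
Old value at index 7: 24
New value at index 7: 9
Delta = 9 - 24 = -15
New sum = old_sum + delta = 196 + (-15) = 181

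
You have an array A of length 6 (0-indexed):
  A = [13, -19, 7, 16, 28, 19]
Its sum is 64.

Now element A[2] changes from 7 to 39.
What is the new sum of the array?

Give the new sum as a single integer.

Old value at index 2: 7
New value at index 2: 39
Delta = 39 - 7 = 32
New sum = old_sum + delta = 64 + (32) = 96

Answer: 96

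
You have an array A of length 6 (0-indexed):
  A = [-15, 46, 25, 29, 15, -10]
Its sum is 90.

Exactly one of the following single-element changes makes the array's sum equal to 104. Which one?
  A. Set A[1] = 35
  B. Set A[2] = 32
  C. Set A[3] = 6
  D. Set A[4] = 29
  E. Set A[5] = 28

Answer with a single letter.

Answer: D

Derivation:
Option A: A[1] 46->35, delta=-11, new_sum=90+(-11)=79
Option B: A[2] 25->32, delta=7, new_sum=90+(7)=97
Option C: A[3] 29->6, delta=-23, new_sum=90+(-23)=67
Option D: A[4] 15->29, delta=14, new_sum=90+(14)=104 <-- matches target
Option E: A[5] -10->28, delta=38, new_sum=90+(38)=128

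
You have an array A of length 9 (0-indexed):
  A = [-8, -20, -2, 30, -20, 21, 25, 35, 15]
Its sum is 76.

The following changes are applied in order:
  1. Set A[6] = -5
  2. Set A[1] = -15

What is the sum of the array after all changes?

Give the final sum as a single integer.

Answer: 51

Derivation:
Initial sum: 76
Change 1: A[6] 25 -> -5, delta = -30, sum = 46
Change 2: A[1] -20 -> -15, delta = 5, sum = 51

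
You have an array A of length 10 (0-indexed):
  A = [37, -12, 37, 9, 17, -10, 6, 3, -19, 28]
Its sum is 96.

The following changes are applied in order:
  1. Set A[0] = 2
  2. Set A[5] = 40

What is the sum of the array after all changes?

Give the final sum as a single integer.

Answer: 111

Derivation:
Initial sum: 96
Change 1: A[0] 37 -> 2, delta = -35, sum = 61
Change 2: A[5] -10 -> 40, delta = 50, sum = 111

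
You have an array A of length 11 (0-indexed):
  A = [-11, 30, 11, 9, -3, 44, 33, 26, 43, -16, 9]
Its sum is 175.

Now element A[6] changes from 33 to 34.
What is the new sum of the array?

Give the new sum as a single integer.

Old value at index 6: 33
New value at index 6: 34
Delta = 34 - 33 = 1
New sum = old_sum + delta = 175 + (1) = 176

Answer: 176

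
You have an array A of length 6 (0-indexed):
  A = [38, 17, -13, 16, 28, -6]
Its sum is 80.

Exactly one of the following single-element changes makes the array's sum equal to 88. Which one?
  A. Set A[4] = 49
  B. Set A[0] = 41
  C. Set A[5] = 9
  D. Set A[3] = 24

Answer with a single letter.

Answer: D

Derivation:
Option A: A[4] 28->49, delta=21, new_sum=80+(21)=101
Option B: A[0] 38->41, delta=3, new_sum=80+(3)=83
Option C: A[5] -6->9, delta=15, new_sum=80+(15)=95
Option D: A[3] 16->24, delta=8, new_sum=80+(8)=88 <-- matches target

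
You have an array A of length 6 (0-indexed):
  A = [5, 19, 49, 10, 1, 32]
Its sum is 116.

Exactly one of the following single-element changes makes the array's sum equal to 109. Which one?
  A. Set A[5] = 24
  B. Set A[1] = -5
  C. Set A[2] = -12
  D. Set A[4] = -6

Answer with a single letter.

Option A: A[5] 32->24, delta=-8, new_sum=116+(-8)=108
Option B: A[1] 19->-5, delta=-24, new_sum=116+(-24)=92
Option C: A[2] 49->-12, delta=-61, new_sum=116+(-61)=55
Option D: A[4] 1->-6, delta=-7, new_sum=116+(-7)=109 <-- matches target

Answer: D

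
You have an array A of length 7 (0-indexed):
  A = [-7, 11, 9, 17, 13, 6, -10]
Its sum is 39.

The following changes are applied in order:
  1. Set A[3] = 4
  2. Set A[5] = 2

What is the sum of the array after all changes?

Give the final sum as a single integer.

Initial sum: 39
Change 1: A[3] 17 -> 4, delta = -13, sum = 26
Change 2: A[5] 6 -> 2, delta = -4, sum = 22

Answer: 22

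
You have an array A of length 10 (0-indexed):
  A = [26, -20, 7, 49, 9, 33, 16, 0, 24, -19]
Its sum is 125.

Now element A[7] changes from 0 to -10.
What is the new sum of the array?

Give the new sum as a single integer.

Answer: 115

Derivation:
Old value at index 7: 0
New value at index 7: -10
Delta = -10 - 0 = -10
New sum = old_sum + delta = 125 + (-10) = 115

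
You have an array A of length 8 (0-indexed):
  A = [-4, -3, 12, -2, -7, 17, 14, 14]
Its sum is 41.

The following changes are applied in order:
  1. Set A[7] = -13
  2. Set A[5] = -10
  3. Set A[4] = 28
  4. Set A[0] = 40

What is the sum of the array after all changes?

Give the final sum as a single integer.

Answer: 66

Derivation:
Initial sum: 41
Change 1: A[7] 14 -> -13, delta = -27, sum = 14
Change 2: A[5] 17 -> -10, delta = -27, sum = -13
Change 3: A[4] -7 -> 28, delta = 35, sum = 22
Change 4: A[0] -4 -> 40, delta = 44, sum = 66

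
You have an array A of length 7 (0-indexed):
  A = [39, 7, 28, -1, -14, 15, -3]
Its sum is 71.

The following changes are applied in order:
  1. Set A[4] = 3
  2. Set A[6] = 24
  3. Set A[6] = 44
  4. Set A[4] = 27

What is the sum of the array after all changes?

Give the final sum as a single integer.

Answer: 159

Derivation:
Initial sum: 71
Change 1: A[4] -14 -> 3, delta = 17, sum = 88
Change 2: A[6] -3 -> 24, delta = 27, sum = 115
Change 3: A[6] 24 -> 44, delta = 20, sum = 135
Change 4: A[4] 3 -> 27, delta = 24, sum = 159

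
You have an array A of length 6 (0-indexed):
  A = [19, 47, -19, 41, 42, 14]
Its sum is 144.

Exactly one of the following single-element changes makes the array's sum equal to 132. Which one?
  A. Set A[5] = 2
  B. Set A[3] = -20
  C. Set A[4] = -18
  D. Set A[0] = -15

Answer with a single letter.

Option A: A[5] 14->2, delta=-12, new_sum=144+(-12)=132 <-- matches target
Option B: A[3] 41->-20, delta=-61, new_sum=144+(-61)=83
Option C: A[4] 42->-18, delta=-60, new_sum=144+(-60)=84
Option D: A[0] 19->-15, delta=-34, new_sum=144+(-34)=110

Answer: A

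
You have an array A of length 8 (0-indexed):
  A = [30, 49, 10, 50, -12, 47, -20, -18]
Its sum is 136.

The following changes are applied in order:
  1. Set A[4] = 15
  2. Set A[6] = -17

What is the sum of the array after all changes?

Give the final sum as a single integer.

Initial sum: 136
Change 1: A[4] -12 -> 15, delta = 27, sum = 163
Change 2: A[6] -20 -> -17, delta = 3, sum = 166

Answer: 166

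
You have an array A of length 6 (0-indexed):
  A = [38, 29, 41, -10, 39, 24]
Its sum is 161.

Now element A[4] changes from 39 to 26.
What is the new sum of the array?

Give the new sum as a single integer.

Old value at index 4: 39
New value at index 4: 26
Delta = 26 - 39 = -13
New sum = old_sum + delta = 161 + (-13) = 148

Answer: 148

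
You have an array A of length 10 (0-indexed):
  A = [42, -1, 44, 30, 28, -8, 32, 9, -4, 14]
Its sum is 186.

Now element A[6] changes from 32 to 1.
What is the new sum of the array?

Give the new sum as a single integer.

Old value at index 6: 32
New value at index 6: 1
Delta = 1 - 32 = -31
New sum = old_sum + delta = 186 + (-31) = 155

Answer: 155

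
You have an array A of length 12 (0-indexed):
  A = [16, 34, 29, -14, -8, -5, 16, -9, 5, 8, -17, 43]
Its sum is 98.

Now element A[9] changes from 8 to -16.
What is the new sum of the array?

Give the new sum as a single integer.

Old value at index 9: 8
New value at index 9: -16
Delta = -16 - 8 = -24
New sum = old_sum + delta = 98 + (-24) = 74

Answer: 74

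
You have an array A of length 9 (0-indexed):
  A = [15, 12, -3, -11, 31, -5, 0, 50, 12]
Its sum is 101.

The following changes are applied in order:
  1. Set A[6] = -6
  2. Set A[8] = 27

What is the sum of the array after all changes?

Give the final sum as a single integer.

Initial sum: 101
Change 1: A[6] 0 -> -6, delta = -6, sum = 95
Change 2: A[8] 12 -> 27, delta = 15, sum = 110

Answer: 110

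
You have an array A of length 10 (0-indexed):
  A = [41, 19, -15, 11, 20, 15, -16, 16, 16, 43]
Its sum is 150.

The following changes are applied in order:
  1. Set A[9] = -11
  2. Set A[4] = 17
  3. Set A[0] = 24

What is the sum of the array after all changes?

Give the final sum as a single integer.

Initial sum: 150
Change 1: A[9] 43 -> -11, delta = -54, sum = 96
Change 2: A[4] 20 -> 17, delta = -3, sum = 93
Change 3: A[0] 41 -> 24, delta = -17, sum = 76

Answer: 76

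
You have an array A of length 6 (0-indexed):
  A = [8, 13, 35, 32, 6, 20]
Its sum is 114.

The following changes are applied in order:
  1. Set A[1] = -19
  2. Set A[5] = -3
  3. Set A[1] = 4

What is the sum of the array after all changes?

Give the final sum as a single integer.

Answer: 82

Derivation:
Initial sum: 114
Change 1: A[1] 13 -> -19, delta = -32, sum = 82
Change 2: A[5] 20 -> -3, delta = -23, sum = 59
Change 3: A[1] -19 -> 4, delta = 23, sum = 82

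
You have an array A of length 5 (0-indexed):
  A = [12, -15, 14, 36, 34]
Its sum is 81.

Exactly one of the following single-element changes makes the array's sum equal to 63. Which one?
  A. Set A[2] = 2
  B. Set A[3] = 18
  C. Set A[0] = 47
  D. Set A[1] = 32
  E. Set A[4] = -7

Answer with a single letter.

Option A: A[2] 14->2, delta=-12, new_sum=81+(-12)=69
Option B: A[3] 36->18, delta=-18, new_sum=81+(-18)=63 <-- matches target
Option C: A[0] 12->47, delta=35, new_sum=81+(35)=116
Option D: A[1] -15->32, delta=47, new_sum=81+(47)=128
Option E: A[4] 34->-7, delta=-41, new_sum=81+(-41)=40

Answer: B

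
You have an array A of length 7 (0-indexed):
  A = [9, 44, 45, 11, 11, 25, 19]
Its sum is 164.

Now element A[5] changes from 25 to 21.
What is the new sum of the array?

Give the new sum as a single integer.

Old value at index 5: 25
New value at index 5: 21
Delta = 21 - 25 = -4
New sum = old_sum + delta = 164 + (-4) = 160

Answer: 160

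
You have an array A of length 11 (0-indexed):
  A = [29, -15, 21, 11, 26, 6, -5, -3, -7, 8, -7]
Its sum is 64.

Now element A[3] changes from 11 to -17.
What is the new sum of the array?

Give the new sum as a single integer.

Old value at index 3: 11
New value at index 3: -17
Delta = -17 - 11 = -28
New sum = old_sum + delta = 64 + (-28) = 36

Answer: 36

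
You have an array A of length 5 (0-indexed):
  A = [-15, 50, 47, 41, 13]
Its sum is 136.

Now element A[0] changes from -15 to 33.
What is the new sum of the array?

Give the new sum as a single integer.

Old value at index 0: -15
New value at index 0: 33
Delta = 33 - -15 = 48
New sum = old_sum + delta = 136 + (48) = 184

Answer: 184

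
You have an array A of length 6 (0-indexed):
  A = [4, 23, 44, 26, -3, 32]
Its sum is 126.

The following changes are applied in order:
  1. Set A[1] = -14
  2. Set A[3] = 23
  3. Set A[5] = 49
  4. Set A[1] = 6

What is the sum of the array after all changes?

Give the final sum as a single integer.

Initial sum: 126
Change 1: A[1] 23 -> -14, delta = -37, sum = 89
Change 2: A[3] 26 -> 23, delta = -3, sum = 86
Change 3: A[5] 32 -> 49, delta = 17, sum = 103
Change 4: A[1] -14 -> 6, delta = 20, sum = 123

Answer: 123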